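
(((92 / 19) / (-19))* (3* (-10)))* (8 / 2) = 11040 / 361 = 30.58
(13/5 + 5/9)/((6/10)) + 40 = 1222/27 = 45.26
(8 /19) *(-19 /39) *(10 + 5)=-40 /13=-3.08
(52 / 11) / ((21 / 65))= 3380 / 231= 14.63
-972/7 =-138.86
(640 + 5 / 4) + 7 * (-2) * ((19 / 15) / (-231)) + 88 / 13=16681991 / 25740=648.10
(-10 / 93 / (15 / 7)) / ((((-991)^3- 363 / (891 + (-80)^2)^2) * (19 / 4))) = 1488443068 / 137126998000192924557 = 0.00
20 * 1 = 20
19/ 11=1.73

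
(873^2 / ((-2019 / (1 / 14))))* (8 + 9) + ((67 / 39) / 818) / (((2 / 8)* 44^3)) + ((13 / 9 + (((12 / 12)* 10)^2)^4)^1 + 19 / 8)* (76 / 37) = 72973125444390797318971 / 355264679401632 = 205404954.88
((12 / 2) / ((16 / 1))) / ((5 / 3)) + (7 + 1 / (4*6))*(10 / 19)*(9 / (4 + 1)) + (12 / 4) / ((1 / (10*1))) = 28041 / 760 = 36.90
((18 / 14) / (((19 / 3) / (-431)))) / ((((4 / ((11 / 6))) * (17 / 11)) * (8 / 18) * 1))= -4224231 / 72352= -58.38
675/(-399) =-225/133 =-1.69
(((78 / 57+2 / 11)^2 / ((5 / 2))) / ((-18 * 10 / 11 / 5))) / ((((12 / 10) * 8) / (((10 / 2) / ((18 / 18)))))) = -1215 / 7942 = -0.15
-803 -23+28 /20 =-4123 /5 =-824.60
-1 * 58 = -58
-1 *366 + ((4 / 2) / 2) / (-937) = -342943 / 937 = -366.00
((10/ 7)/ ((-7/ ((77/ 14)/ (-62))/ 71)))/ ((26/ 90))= 175725/ 39494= 4.45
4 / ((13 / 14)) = 56 / 13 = 4.31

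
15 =15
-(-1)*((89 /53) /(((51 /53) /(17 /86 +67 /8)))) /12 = 87487 /70176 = 1.25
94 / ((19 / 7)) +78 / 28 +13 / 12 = 61447 / 1596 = 38.50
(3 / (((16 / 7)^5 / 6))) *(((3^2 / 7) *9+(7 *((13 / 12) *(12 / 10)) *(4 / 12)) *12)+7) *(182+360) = 2816754759 / 327680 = 8596.05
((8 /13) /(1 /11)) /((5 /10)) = 13.54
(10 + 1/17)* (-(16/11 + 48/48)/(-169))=4617/31603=0.15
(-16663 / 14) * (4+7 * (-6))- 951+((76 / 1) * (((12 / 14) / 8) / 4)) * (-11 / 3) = 1239551 / 28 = 44269.68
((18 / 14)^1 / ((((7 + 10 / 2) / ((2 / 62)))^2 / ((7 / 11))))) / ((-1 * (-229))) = 1 / 38732144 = 0.00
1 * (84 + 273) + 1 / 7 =2500 / 7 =357.14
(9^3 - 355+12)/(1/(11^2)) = 46706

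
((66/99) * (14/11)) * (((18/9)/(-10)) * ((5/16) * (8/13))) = -14/429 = -0.03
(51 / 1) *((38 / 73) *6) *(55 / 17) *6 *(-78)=-17606160 / 73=-241180.27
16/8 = 2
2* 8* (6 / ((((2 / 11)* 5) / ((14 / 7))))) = 1056 / 5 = 211.20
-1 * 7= -7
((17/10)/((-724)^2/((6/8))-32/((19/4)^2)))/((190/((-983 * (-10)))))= 952527/7569086080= 0.00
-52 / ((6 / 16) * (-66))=208 / 99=2.10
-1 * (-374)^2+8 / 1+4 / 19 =-139867.79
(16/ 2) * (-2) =-16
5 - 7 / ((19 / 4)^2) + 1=2054 / 361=5.69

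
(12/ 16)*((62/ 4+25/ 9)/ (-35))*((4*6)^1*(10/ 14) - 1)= -5311/ 840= -6.32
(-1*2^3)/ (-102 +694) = -1/ 74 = -0.01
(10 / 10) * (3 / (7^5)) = 3 / 16807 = 0.00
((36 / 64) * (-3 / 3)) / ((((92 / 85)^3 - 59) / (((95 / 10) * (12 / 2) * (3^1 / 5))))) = 63009225 / 189091664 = 0.33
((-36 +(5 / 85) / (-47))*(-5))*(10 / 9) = 1438250 / 7191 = 200.01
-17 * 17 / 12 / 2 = -289 / 24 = -12.04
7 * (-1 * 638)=-4466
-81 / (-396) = 9 / 44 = 0.20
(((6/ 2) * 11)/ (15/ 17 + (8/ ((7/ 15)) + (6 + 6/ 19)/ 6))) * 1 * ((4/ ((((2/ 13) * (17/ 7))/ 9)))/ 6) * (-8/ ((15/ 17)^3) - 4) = -7029954932/ 16175625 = -434.60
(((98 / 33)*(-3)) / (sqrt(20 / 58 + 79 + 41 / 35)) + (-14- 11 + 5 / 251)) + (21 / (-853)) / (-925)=-4947181479 / 198045275- 49*sqrt(20737465) / 224741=-25.97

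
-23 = -23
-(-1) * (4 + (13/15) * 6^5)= 6743.20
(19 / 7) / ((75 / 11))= 209 / 525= 0.40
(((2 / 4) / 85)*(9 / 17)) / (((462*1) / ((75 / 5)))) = 9 / 89012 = 0.00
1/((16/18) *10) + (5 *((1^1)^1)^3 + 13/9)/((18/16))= 37849/6480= 5.84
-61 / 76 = -0.80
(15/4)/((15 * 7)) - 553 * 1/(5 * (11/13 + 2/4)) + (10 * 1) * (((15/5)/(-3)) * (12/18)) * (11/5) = -203261/2100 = -96.79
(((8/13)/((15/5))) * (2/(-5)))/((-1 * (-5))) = -16/975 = -0.02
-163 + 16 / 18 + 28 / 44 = -15986 / 99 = -161.47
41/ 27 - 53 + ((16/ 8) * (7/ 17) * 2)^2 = -380542/ 7803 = -48.77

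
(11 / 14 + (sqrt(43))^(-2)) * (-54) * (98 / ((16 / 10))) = -460215 / 172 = -2675.67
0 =0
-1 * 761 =-761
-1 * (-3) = 3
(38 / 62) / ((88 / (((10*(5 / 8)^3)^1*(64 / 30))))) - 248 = -16234681 / 65472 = -247.96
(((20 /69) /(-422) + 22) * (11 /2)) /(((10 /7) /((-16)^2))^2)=1414227820544 /363975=3885508.13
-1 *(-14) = 14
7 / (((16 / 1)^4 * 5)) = 7 / 327680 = 0.00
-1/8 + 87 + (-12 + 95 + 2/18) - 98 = 71.99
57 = 57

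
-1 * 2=-2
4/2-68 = -66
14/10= 7/5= 1.40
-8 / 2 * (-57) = 228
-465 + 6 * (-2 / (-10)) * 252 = -813 / 5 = -162.60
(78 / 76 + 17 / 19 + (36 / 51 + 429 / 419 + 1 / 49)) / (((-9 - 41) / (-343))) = 340839429 / 13533700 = 25.18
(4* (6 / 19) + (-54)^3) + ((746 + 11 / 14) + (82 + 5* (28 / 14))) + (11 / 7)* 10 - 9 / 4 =-11902397 / 76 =-156610.49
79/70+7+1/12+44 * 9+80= 203369/420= 484.21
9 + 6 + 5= 20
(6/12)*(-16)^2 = 128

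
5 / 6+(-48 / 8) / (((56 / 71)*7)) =-149 / 588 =-0.25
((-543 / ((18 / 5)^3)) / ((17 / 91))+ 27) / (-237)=1166579 / 7832376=0.15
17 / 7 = 2.43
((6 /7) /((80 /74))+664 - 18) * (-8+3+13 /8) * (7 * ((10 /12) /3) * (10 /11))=-1358265 /352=-3858.71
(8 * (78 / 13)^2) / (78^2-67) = 288 / 6017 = 0.05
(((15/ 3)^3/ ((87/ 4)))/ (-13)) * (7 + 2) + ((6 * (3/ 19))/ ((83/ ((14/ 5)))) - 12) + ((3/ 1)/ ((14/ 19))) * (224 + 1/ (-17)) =633778784187/ 707489510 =895.81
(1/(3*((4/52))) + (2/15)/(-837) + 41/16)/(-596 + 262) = -1385203/67093920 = -0.02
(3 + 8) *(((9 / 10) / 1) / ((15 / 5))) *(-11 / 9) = -4.03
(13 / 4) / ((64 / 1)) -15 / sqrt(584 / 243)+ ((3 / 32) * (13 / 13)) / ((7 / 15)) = 451 / 1792 -135 * sqrt(438) / 292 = -9.42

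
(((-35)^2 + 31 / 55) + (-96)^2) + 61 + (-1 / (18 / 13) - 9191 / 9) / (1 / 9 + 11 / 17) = 116813387 / 12760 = 9154.65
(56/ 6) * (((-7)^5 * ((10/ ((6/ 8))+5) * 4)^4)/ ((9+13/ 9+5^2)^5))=-18296772480000/ 225622639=-81094.58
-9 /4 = -2.25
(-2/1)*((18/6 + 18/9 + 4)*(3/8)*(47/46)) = -1269/184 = -6.90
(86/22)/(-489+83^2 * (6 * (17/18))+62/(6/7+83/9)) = 81915/807916208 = 0.00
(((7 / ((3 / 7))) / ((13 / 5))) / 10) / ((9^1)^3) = 49 / 56862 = 0.00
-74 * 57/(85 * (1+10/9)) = -23.51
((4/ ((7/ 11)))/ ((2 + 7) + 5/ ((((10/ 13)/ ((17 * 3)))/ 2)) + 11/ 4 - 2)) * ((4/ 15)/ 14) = 352/ 1977885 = 0.00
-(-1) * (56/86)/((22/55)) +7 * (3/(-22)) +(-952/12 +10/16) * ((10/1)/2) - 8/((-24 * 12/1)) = -392.84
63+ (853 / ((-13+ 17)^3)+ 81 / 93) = 153163 / 1984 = 77.20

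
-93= -93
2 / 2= 1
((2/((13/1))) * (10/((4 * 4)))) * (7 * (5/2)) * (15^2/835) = 7875/17368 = 0.45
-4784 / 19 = -251.79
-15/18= -5/6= -0.83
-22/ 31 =-0.71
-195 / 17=-11.47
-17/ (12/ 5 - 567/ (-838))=-71230/ 12891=-5.53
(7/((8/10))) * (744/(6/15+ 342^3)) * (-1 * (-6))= 97650/100004221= 0.00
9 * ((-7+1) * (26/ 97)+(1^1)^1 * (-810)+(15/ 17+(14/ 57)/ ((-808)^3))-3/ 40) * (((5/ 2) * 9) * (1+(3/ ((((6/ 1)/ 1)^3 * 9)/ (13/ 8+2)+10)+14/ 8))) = -12469042388720263724595/ 27560985498478592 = -452416.42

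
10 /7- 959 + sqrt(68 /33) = -6703 /7 + 2*sqrt(561) /33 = -956.14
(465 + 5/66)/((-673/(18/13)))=-92085/96239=-0.96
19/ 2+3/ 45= 287/ 30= 9.57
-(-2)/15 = 2/15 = 0.13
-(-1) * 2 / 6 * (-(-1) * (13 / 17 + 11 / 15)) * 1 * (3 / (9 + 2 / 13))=4966 / 30345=0.16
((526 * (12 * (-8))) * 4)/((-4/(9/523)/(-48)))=-21814272/523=-41709.89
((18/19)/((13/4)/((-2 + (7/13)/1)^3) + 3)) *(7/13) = 181944/698711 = 0.26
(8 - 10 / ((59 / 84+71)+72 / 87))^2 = 1929609922816 / 31216882489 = 61.81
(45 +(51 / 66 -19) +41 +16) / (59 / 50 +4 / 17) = 783275 / 13233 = 59.19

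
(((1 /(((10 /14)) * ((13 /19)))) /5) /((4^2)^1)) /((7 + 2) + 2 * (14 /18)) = 63 /26000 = 0.00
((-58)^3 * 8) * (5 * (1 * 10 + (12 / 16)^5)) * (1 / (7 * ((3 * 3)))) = -1268203.80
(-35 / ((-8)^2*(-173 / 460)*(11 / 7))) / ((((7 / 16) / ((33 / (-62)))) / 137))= -1654275 / 10726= -154.23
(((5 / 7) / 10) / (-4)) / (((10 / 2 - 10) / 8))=1 / 35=0.03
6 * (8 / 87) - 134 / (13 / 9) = -34766 / 377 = -92.22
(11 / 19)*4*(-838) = -36872 / 19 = -1940.63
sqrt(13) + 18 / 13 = 4.99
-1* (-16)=16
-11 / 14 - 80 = -1131 / 14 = -80.79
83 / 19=4.37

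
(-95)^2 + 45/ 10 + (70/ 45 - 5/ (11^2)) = 19669549/ 2178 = 9031.01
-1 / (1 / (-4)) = 4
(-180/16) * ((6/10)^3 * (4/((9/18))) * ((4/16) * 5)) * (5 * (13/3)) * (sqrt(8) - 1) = 1053/2 - 1053 * sqrt(2) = -962.67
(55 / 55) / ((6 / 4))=2 / 3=0.67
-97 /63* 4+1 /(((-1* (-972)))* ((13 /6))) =-90785 /14742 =-6.16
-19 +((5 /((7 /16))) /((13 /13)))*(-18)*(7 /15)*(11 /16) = -85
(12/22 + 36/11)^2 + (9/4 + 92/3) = 68963/1452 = 47.50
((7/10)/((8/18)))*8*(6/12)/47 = 63/470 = 0.13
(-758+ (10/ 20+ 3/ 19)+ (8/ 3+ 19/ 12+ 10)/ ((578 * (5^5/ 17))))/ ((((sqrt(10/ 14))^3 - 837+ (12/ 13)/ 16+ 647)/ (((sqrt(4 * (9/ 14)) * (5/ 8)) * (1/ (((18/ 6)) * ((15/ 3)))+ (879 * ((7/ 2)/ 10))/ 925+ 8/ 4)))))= 963362698367791449 * sqrt(10)/ 99973315618224250000+ 301384314943215986391 * sqrt(14)/ 117615665433205000000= 9.62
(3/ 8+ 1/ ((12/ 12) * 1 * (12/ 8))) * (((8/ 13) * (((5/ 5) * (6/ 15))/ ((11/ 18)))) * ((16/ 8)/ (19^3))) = 120/ 980837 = 0.00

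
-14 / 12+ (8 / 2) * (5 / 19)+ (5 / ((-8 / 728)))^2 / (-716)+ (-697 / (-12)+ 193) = -778933 / 20406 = -38.17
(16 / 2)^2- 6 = 58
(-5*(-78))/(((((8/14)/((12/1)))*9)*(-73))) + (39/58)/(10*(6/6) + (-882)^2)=-12.47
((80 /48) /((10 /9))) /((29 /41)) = 123 /58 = 2.12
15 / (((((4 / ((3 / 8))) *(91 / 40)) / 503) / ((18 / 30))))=67905 / 364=186.55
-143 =-143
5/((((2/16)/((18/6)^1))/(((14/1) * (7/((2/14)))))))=82320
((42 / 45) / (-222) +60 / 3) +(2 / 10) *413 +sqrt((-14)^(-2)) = 102.67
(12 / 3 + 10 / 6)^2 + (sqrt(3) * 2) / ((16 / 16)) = 2 * sqrt(3) + 289 / 9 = 35.58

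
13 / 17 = 0.76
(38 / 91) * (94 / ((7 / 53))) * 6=1135896 / 637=1783.20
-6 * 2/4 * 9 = -27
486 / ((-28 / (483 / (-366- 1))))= 16767 / 734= 22.84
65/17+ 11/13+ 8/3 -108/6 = -7070/663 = -10.66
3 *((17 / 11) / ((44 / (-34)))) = -867 / 242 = -3.58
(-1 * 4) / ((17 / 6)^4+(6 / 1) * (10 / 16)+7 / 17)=-88128 / 1511549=-0.06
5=5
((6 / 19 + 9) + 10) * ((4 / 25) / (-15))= -1468 / 7125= -0.21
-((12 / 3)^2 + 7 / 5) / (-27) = 29 / 45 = 0.64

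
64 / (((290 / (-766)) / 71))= -1740352 / 145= -12002.43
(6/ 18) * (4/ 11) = 4/ 33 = 0.12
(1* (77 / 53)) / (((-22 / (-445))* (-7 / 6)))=-1335 / 53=-25.19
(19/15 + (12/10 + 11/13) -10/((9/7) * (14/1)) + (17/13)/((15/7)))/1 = 394/117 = 3.37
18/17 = 1.06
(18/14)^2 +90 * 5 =22131/49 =451.65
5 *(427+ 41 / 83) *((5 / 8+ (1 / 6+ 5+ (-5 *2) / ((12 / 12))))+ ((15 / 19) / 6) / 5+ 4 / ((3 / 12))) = 478031245 / 18924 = 25260.58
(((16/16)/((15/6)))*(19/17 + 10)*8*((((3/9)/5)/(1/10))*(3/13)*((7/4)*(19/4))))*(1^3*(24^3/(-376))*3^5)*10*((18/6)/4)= -31665380544/10387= -3048558.83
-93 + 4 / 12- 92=-554 / 3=-184.67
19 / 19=1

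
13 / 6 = 2.17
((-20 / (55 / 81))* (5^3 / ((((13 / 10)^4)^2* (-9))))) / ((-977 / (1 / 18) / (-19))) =0.05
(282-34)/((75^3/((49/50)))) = 6076/10546875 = 0.00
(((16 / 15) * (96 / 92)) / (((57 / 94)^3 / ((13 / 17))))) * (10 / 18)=1382091776 / 651694167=2.12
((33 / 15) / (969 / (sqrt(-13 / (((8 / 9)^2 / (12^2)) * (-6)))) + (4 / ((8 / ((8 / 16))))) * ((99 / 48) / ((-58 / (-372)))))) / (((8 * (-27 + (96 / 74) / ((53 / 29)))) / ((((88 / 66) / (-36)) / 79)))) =-33277236564 / 4856635097463914275 + 1500060455168 * sqrt(78) / 131129147631525685425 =0.00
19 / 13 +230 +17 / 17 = 3022 / 13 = 232.46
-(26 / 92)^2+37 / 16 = 18897 / 8464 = 2.23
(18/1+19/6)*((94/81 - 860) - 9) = -8927465/486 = -18369.27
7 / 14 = 1 / 2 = 0.50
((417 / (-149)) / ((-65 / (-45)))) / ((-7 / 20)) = 75060 / 13559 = 5.54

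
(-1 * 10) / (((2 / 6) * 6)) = -5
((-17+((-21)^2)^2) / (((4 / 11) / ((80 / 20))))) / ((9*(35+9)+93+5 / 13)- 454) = 60452.94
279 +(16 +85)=380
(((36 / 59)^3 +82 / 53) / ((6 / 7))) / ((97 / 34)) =2298347674 / 3167560317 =0.73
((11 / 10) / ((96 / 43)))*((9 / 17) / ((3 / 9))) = 4257 / 5440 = 0.78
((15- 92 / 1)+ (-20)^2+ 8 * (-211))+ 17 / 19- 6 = -26032 / 19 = -1370.11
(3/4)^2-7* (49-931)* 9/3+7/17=5038249/272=18522.97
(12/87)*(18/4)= 18/29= 0.62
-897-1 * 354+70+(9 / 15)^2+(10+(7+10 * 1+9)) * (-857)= -800816 / 25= -32032.64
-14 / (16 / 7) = -49 / 8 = -6.12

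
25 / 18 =1.39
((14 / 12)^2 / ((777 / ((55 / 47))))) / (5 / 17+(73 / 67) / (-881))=386331715 / 55196819928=0.01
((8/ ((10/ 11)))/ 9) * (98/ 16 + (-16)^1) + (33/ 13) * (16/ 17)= -144529/ 19890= -7.27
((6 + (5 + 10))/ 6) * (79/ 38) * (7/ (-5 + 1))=-3871/ 304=-12.73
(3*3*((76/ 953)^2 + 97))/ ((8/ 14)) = 5550429087/ 3632836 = 1527.85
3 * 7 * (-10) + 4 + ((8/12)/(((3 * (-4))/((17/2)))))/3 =-22265/108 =-206.16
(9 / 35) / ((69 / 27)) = 81 / 805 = 0.10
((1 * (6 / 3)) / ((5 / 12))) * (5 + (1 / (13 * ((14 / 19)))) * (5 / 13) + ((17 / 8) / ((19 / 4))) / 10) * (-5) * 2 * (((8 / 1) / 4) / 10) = -48.81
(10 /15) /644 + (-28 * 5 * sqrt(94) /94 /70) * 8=1 /966 - 8 * sqrt(94) /47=-1.65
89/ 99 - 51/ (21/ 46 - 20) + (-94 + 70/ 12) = -15069313/ 178002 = -84.66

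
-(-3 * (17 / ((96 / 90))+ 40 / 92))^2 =-326705625 / 135424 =-2412.46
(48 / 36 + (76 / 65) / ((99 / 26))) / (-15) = -812 / 7425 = -0.11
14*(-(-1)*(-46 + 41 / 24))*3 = -7441 / 4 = -1860.25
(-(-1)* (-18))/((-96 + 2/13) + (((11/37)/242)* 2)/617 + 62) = 0.53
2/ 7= 0.29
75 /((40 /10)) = 75 /4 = 18.75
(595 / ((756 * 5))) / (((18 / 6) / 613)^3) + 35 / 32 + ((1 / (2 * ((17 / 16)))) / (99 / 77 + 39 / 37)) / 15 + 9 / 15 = 53788716235087 / 40054176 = 1342899.08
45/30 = 3/2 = 1.50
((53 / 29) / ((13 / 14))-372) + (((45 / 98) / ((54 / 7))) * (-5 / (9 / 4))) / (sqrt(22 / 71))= -139502 / 377-25 * sqrt(1562) / 4158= -370.27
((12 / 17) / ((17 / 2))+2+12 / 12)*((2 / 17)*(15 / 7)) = 0.78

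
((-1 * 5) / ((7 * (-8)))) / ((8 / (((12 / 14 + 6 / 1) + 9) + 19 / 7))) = 325 / 1568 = 0.21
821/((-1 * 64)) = -821/64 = -12.83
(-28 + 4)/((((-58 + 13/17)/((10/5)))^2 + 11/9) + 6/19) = -4744224/162194687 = -0.03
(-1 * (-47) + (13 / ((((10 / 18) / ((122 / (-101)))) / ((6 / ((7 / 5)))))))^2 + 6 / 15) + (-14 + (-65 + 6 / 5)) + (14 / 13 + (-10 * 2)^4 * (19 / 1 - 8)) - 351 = 57647136990711 / 32490185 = 1774293.90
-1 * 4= -4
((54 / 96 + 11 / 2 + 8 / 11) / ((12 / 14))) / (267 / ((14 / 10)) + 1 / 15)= 292775 / 7051264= 0.04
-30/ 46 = -15/ 23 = -0.65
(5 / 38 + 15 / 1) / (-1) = -575 / 38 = -15.13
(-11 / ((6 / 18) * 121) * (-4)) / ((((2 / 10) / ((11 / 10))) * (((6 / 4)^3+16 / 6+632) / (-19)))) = -2736 / 15313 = -0.18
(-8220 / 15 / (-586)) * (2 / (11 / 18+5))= 9864 / 29593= 0.33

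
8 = 8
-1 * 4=-4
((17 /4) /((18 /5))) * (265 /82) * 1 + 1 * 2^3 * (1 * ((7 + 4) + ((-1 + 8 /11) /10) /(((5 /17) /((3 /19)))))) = 2828739077 /30848400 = 91.70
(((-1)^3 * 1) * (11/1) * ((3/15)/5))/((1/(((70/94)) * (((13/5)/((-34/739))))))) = 739739/39950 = 18.52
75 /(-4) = -75 /4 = -18.75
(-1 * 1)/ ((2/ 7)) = -7/ 2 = -3.50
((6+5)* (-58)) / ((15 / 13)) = -8294 / 15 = -552.93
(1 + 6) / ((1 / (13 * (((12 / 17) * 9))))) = 9828 / 17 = 578.12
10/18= 5/9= 0.56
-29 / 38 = -0.76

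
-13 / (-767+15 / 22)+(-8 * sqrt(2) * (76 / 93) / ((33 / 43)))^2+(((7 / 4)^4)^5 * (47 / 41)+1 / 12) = 596543056242817807333888534589 / 7158289704126770665488384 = 83335.98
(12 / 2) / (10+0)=3 / 5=0.60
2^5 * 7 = 224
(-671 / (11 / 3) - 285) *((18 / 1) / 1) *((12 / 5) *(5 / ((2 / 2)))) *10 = -1010880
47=47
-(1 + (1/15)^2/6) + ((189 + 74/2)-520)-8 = -409051/1350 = -303.00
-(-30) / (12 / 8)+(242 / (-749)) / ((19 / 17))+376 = 5631362 / 14231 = 395.71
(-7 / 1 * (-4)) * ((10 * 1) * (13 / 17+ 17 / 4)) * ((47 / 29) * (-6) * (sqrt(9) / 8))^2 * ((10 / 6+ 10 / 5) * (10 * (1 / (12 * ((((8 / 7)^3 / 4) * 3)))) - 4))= -6526062738195 / 29280256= -222882.71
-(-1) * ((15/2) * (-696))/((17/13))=-67860/17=-3991.76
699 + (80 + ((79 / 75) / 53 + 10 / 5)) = 3104554 / 3975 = 781.02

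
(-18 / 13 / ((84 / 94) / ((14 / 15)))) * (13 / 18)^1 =-47 / 45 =-1.04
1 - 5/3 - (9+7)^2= -770/3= -256.67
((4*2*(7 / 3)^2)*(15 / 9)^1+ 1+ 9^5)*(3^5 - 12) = 122915870 / 9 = 13657318.89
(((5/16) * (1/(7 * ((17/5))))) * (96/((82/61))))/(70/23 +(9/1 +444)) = 105225/51175831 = 0.00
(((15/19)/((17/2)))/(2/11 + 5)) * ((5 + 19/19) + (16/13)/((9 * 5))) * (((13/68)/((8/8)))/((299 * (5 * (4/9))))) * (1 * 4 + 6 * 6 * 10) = 135751/11997835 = 0.01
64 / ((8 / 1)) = 8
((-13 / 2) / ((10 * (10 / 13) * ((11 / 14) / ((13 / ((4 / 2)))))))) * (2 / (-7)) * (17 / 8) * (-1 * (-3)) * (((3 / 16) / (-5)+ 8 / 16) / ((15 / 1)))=1381913 / 3520000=0.39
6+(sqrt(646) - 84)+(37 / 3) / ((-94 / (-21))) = -7073 / 94+sqrt(646) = -49.83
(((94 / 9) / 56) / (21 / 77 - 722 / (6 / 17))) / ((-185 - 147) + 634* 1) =-517 / 1712289264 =-0.00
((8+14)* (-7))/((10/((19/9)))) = -32.51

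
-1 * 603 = -603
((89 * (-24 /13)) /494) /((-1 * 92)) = 267 /73853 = 0.00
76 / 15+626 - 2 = 9436 / 15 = 629.07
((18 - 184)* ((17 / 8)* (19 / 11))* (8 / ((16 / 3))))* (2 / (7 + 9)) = -80427 / 704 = -114.24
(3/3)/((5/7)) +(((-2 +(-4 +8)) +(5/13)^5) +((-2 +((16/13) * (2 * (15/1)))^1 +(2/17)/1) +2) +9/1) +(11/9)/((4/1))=49.75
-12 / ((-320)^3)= 0.00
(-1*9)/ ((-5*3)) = 3/ 5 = 0.60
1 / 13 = 0.08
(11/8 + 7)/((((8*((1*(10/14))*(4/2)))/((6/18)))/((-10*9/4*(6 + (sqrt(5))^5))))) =-35175*sqrt(5)/256-4221/128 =-340.22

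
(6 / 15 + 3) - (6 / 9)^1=2.73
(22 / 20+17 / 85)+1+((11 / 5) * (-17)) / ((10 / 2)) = -259 / 50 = -5.18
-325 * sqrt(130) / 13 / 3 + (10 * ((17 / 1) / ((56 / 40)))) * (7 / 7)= 26.41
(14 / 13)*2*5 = 140 / 13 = 10.77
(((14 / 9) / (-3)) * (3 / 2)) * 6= -14 / 3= -4.67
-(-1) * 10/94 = 5/47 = 0.11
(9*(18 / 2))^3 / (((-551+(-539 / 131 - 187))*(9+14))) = -69618771 / 2235991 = -31.14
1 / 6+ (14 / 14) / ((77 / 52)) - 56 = -25483 / 462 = -55.16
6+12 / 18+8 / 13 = 284 / 39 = 7.28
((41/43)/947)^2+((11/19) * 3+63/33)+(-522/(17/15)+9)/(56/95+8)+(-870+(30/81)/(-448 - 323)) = -918.93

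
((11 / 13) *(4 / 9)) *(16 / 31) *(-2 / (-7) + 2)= 11264 / 25389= 0.44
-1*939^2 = -881721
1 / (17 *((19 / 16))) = 16 / 323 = 0.05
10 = 10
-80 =-80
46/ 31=1.48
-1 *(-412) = 412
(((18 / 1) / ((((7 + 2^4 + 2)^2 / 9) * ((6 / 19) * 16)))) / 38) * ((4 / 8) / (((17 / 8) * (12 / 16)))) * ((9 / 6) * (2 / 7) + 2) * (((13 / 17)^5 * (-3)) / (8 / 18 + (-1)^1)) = 0.00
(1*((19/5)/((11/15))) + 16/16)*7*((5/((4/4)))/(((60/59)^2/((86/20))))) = 17812277/19800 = 899.61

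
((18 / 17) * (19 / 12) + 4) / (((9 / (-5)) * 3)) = -965 / 918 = -1.05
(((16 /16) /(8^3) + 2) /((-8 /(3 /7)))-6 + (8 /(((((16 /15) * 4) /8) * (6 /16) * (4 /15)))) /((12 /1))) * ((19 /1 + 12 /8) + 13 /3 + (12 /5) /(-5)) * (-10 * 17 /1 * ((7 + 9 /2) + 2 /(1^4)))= -357296.69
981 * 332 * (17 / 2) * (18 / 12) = 4152573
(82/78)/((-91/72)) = -0.83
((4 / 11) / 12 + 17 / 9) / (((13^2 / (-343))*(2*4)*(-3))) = 32585 / 200772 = 0.16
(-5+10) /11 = 5 /11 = 0.45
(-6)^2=36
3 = 3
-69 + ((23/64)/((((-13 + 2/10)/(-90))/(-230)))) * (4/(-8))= 453813/2048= 221.59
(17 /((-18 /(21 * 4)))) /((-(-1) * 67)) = -238 /201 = -1.18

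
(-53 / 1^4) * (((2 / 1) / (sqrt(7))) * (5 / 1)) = -530 * sqrt(7) / 7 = -200.32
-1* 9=-9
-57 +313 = 256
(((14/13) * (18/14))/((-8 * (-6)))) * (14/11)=21/572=0.04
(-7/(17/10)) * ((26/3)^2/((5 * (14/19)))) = -12844/153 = -83.95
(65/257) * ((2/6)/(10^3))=13/154200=0.00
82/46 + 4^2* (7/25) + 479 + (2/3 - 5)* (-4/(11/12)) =3188886/6325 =504.17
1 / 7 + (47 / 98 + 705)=69151 / 98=705.62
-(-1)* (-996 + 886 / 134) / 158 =-66289 / 10586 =-6.26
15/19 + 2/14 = 124/133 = 0.93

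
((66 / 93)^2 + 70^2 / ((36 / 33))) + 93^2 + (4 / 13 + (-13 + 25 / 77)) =37888188454 / 2885883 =13128.80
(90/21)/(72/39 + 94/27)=1053/1309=0.80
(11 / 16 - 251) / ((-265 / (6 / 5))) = 2403 / 2120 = 1.13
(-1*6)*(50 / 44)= -75 / 11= -6.82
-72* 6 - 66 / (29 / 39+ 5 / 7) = -94977 / 199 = -477.27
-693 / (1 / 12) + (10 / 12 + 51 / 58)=-723343 / 87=-8314.29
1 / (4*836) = 1 / 3344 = 0.00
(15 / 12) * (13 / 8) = 2.03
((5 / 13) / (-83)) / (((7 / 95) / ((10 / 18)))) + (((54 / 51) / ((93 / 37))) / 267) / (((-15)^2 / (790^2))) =13841534183 / 3188325231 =4.34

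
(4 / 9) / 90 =0.00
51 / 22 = 2.32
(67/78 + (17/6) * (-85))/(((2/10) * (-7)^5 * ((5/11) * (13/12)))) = 8404/57967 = 0.14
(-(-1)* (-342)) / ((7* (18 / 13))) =-35.29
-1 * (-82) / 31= 82 / 31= 2.65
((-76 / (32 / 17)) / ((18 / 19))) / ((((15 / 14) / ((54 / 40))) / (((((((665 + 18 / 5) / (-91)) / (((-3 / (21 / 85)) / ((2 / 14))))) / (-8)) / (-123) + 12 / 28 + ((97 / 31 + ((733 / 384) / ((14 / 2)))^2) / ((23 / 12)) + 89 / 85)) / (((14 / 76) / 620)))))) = -2099171691705688169 / 3690645504000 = -568781.72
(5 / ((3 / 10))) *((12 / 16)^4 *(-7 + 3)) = -675 / 32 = -21.09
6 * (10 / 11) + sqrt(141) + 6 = 126 / 11 + sqrt(141) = 23.33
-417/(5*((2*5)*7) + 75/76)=-31692/26675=-1.19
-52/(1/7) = -364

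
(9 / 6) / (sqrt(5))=3*sqrt(5) / 10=0.67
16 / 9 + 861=7765 / 9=862.78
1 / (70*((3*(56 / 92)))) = 23 / 2940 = 0.01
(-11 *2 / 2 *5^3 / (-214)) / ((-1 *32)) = -1375 / 6848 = -0.20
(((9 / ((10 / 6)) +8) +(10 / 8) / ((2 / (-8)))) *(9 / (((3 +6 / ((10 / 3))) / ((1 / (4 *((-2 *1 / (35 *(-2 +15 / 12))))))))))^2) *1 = 10418625 / 32768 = 317.95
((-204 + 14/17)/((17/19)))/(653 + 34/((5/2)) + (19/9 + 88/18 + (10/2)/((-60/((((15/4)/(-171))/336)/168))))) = -0.34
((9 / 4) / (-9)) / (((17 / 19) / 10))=-95 / 34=-2.79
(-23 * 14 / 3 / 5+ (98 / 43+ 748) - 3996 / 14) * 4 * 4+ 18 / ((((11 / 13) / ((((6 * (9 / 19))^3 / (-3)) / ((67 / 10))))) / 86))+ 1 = 114246851516929 / 22823699745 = 5005.62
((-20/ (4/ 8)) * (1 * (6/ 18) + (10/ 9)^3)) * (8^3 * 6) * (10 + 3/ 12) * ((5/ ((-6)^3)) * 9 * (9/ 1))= 326163200/ 81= 4026706.17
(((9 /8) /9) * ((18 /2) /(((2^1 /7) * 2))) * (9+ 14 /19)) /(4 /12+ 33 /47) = 1643355 /88768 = 18.51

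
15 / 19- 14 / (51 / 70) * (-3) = 18875 / 323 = 58.44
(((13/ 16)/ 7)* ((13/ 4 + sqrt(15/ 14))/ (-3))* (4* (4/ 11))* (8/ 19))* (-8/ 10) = 208* sqrt(210)/ 153615 + 1352/ 21945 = 0.08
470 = 470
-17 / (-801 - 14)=17 / 815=0.02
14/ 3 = 4.67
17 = 17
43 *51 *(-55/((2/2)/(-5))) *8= 4824600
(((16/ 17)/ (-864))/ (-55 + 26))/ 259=1/ 6895098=0.00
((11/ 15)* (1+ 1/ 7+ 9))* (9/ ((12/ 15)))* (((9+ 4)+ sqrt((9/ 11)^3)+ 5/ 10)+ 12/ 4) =5751* sqrt(11)/ 308+ 77319/ 56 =1442.62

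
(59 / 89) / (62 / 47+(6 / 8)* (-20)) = -2773 / 57227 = -0.05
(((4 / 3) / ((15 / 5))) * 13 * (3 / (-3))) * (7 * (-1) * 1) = 40.44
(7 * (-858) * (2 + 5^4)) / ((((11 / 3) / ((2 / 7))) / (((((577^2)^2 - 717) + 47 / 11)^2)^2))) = -58952801587212770041238491718319762493411140991561716 / 1331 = -44292112387086979745483460000000000000000000000000.00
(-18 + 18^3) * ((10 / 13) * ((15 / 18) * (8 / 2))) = 193800 / 13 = 14907.69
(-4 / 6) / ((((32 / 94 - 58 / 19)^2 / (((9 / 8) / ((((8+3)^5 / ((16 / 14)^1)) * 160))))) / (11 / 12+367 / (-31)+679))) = -39637202545 / 13120530986216192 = -0.00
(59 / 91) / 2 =59 / 182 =0.32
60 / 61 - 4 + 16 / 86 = -7424 / 2623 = -2.83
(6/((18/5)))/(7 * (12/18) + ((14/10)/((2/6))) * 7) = 25/511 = 0.05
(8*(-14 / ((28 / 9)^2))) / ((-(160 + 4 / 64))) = 1296 / 17927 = 0.07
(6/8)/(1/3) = 9/4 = 2.25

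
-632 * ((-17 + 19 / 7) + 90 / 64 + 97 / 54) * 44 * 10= 582499390 / 189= 3082007.35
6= 6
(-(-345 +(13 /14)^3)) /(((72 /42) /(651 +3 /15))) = 384404581 /2940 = 130749.86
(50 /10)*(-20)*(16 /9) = -1600 /9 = -177.78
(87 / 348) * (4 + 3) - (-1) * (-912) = -3641 / 4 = -910.25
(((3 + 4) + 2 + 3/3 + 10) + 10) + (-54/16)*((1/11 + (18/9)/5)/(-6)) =26643/880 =30.28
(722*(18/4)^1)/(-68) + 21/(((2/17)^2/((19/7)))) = 69198/17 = 4070.47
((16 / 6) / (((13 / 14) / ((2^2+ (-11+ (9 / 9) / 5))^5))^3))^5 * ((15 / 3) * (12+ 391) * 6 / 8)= -286807795124522317387164775145787109916755852326647822000198592833687051894533818259629698608947187522132006549513614133941580541043146752 / 1688388059241853993495044287433126672937078183167614042758941650390625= -169870779146181103779380700000000000000000000000000000000000000000000.00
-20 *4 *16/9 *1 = -1280/9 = -142.22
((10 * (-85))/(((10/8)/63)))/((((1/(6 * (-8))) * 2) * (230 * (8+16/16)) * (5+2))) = 1632/23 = 70.96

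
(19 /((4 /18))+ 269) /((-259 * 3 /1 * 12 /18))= -709 /1036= -0.68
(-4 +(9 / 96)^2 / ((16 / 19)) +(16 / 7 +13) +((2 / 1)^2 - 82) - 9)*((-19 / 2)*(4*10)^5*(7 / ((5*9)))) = 103102585625 / 9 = 11455842847.22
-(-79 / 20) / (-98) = -0.04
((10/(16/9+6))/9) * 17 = 17/7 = 2.43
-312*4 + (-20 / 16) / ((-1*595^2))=-353458559 / 283220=-1248.00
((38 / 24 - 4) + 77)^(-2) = 144 / 801025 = 0.00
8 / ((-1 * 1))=-8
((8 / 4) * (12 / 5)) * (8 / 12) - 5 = -9 / 5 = -1.80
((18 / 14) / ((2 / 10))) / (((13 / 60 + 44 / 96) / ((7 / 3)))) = 200 / 9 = 22.22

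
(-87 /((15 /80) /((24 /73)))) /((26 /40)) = -222720 /949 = -234.69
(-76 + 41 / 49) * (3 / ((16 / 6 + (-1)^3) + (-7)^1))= 33147 / 784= 42.28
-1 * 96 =-96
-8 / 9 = -0.89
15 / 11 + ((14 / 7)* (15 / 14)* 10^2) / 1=16605 / 77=215.65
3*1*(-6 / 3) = -6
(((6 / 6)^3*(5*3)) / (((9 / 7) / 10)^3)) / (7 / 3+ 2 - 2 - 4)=-343000 / 81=-4234.57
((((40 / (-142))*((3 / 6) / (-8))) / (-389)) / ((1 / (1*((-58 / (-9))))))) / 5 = -29 / 497142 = -0.00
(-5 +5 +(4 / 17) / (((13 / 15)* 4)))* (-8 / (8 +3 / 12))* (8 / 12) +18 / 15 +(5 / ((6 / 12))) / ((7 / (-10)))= -3351394 / 255255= -13.13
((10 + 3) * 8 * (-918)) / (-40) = 11934 / 5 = 2386.80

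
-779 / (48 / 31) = -503.10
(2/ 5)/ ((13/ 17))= 34/ 65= 0.52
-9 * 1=-9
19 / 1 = 19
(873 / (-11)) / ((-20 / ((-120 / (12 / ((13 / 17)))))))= -11349 / 374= -30.34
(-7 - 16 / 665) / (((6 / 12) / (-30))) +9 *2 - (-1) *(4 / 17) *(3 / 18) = 2981012 / 6783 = 439.48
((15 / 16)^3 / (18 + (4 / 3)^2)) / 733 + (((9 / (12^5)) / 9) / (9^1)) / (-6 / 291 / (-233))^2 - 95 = -44387219553161 / 1168779829248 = -37.98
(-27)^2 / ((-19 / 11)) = -8019 / 19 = -422.05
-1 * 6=-6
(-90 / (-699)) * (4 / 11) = 120 / 2563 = 0.05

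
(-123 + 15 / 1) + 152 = 44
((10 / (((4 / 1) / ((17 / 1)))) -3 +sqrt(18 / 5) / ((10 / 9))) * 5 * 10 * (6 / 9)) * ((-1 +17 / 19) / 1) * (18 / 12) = -3950 / 19 -54 * sqrt(10) / 19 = -216.88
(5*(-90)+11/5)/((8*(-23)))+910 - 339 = 527559/920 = 573.43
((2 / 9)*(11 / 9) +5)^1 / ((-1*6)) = -427 / 486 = -0.88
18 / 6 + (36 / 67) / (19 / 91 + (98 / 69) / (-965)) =5.59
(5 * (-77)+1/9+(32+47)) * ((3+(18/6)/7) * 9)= -9438.86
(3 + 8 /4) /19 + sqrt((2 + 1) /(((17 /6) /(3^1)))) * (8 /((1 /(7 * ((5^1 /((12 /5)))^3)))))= 902.74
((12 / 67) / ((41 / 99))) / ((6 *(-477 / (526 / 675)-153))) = -11572 / 122837599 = -0.00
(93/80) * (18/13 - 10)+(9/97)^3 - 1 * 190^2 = -2142181297238/59323745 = -36110.01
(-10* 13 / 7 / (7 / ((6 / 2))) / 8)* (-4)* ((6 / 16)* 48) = 3510 / 49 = 71.63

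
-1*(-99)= 99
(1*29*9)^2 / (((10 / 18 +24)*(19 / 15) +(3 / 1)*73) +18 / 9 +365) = 110.39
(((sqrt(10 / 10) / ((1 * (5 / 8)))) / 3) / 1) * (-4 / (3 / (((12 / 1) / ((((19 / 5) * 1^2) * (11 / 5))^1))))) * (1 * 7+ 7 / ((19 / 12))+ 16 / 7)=-13.99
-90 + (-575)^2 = 330535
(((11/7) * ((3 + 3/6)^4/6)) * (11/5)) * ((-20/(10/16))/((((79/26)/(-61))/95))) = 1250651402/237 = 5277010.14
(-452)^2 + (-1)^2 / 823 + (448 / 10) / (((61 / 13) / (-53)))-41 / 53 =2711276276246 / 13303795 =203797.21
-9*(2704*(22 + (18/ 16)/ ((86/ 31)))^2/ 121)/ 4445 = -72284680845/ 3182321296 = -22.71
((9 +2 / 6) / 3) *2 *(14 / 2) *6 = 261.33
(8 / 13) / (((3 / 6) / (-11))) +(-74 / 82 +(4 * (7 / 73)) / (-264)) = -14.44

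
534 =534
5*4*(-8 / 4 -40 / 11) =-1240 / 11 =-112.73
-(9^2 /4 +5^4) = -2581 /4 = -645.25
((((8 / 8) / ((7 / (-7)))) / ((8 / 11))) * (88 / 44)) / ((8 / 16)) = -11 / 2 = -5.50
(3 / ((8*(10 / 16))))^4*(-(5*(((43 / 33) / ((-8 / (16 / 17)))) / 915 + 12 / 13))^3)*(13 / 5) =-233592615442913773528 / 7054943830542196875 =-33.11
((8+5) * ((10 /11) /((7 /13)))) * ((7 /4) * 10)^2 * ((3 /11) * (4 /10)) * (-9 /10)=-159705 /242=-659.94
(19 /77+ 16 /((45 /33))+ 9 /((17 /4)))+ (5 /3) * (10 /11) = 27869 /1785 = 15.61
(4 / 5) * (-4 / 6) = -8 / 15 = -0.53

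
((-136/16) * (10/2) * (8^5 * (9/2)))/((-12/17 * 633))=2959360/211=14025.40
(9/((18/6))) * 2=6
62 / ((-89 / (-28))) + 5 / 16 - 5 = 21101 / 1424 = 14.82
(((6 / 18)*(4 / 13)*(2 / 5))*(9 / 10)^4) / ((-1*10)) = -2187 / 812500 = -0.00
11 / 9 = 1.22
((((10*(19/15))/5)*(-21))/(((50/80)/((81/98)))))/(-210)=2052/6125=0.34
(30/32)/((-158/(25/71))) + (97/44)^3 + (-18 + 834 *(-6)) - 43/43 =-2394856427681/477797056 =-5012.29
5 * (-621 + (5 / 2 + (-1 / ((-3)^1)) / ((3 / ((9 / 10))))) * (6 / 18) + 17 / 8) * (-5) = 370805 / 24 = 15450.21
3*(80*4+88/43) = 41544/43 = 966.14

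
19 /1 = 19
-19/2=-9.50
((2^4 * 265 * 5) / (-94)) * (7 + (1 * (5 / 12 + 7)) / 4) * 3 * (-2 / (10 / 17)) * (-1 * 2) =-40736.70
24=24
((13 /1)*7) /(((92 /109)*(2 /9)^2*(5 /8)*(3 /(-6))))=-803439 /115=-6986.43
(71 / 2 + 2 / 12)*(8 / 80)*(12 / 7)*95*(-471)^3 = -424844593326 / 7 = -60692084760.86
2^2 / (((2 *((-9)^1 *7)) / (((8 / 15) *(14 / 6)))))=-16 / 405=-0.04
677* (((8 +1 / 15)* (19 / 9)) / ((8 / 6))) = 1556423 / 180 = 8646.79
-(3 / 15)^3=-1 / 125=-0.01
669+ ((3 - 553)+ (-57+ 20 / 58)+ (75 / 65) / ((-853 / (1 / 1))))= 20048477 / 321581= 62.34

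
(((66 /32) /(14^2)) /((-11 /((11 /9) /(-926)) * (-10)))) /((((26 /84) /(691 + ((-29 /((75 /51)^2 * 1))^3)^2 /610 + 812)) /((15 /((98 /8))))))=-13239752476726962937576023 /2402029743194580078125000000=-0.01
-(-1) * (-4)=-4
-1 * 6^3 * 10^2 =-21600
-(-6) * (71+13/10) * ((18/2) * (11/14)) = 214731/70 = 3067.59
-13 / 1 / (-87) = 13 / 87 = 0.15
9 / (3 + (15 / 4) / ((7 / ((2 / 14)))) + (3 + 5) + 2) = 1764 / 2563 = 0.69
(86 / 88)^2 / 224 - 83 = -35992263 / 433664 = -83.00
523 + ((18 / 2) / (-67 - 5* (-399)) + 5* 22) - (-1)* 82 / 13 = 16023725 / 25064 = 639.31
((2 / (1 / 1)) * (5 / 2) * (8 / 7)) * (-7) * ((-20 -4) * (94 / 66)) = 15040 / 11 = 1367.27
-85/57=-1.49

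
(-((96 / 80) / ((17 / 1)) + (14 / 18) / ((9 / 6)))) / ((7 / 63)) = -1352 / 255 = -5.30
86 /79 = 1.09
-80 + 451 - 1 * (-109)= 480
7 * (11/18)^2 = 847/324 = 2.61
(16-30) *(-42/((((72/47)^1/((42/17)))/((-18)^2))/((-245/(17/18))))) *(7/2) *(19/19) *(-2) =161240307480/289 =557924939.38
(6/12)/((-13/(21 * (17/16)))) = -357/416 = -0.86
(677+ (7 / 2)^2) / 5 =2757 / 20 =137.85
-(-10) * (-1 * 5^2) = -250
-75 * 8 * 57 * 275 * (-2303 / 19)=1139985000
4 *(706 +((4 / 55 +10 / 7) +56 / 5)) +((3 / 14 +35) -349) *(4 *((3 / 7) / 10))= 7602631 / 2695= 2821.01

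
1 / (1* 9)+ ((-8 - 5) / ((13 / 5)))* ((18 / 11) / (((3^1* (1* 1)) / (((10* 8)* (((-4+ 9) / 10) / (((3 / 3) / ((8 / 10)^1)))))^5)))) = -91512087.16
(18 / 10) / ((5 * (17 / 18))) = 162 / 425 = 0.38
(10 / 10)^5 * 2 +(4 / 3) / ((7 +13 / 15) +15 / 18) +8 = 10.15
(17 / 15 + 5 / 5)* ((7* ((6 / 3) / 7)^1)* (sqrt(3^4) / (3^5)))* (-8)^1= -512 / 405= -1.26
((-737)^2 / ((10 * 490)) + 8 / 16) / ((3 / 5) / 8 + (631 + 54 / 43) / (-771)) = -36177813414 / 242065145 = -149.45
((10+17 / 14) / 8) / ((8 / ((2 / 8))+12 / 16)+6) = 157 / 4340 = 0.04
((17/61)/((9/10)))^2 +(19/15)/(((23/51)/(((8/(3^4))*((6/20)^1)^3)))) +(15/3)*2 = 43774282091/4332639375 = 10.10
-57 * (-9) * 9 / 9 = 513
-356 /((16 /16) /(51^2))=-925956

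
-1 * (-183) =183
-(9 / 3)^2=-9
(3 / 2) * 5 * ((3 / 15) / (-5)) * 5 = -3 / 2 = -1.50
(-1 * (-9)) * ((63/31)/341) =567/10571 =0.05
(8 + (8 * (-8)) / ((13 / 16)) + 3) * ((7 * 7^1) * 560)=-24174640 / 13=-1859587.69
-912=-912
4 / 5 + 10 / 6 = 37 / 15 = 2.47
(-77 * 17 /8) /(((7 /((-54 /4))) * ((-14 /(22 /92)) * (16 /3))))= -166617 /164864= -1.01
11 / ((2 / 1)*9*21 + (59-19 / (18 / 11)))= 198 / 7657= 0.03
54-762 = -708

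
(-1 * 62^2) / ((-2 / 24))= 46128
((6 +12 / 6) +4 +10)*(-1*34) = -748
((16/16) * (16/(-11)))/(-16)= 1/11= 0.09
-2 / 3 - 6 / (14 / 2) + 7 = 115 / 21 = 5.48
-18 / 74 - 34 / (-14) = 566 / 259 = 2.19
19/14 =1.36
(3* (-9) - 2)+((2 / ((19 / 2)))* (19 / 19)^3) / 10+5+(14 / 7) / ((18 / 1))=-20407 / 855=-23.87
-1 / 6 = -0.17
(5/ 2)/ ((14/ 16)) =20/ 7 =2.86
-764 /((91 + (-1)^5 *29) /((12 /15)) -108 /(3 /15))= 1528 /925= 1.65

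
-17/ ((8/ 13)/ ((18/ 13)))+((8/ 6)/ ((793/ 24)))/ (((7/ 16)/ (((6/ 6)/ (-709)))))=-38.25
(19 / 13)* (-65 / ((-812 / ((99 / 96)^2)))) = 103455 / 831488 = 0.12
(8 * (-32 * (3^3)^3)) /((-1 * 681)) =1679616 /227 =7399.19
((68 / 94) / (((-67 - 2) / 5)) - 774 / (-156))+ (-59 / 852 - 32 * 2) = -236111159 / 3991052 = -59.16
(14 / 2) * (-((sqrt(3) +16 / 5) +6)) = -322 / 5- 7 * sqrt(3) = -76.52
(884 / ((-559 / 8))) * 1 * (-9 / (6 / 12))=9792 / 43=227.72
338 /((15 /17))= 5746 /15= 383.07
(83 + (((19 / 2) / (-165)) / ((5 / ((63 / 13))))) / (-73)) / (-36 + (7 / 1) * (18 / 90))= -43322249 / 18059470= -2.40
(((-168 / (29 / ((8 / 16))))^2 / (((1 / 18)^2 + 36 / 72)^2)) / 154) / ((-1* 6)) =-8817984 / 245789819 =-0.04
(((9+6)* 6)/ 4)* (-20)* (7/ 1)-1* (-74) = -3076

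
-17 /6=-2.83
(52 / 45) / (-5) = -52 / 225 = -0.23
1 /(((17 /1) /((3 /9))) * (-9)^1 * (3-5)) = 1 /918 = 0.00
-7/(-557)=7/557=0.01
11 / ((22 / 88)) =44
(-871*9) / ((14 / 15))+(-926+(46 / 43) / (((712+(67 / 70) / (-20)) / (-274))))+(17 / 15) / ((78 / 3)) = -545560102330892 / 58503243435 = -9325.30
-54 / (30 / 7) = -63 / 5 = -12.60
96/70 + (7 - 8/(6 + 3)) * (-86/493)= 0.31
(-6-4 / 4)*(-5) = 35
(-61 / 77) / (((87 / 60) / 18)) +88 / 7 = 6112 / 2233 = 2.74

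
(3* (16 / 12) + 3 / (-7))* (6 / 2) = 10.71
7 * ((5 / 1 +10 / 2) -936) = -6482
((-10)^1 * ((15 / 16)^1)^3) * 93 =-1569375 / 2048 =-766.30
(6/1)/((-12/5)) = -5/2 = -2.50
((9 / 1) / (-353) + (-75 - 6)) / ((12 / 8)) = -19068 / 353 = -54.02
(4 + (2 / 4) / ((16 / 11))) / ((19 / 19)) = 139 / 32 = 4.34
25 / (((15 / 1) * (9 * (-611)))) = -5 / 16497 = -0.00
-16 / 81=-0.20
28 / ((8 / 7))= 49 / 2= 24.50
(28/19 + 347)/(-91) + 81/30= -19527/17290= -1.13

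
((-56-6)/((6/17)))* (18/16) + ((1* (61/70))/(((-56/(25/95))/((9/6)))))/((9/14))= -1261699/6384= -197.63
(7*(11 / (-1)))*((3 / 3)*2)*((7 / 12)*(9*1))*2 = -1617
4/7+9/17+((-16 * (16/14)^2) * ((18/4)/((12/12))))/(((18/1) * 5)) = 233/4165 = 0.06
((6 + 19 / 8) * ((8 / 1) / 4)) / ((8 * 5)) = 67 / 160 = 0.42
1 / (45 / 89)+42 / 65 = 307 / 117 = 2.62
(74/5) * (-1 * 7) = -518/5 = -103.60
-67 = -67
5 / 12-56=-667 / 12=-55.58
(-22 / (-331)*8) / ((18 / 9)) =88 / 331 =0.27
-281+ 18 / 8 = -1115 / 4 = -278.75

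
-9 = -9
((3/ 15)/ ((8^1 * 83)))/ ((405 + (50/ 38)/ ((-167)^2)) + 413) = 529891/ 1439056865160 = 0.00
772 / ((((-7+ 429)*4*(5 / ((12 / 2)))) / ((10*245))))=283710 / 211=1344.60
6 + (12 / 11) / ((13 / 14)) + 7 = 14.17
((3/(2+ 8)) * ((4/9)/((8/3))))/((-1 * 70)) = -1/1400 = -0.00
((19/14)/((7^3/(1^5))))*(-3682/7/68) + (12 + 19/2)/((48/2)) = 1695167/1959216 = 0.87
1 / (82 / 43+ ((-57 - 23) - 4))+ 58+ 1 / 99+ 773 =290408843 / 349470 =831.00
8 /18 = 4 /9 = 0.44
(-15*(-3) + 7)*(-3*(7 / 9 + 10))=-5044 / 3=-1681.33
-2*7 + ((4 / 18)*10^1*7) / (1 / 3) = 98 / 3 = 32.67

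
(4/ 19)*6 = 24/ 19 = 1.26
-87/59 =-1.47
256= 256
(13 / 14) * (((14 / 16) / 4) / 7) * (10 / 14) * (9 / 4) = 585 / 12544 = 0.05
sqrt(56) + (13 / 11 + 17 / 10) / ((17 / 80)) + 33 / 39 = 2 * sqrt(14) + 35025 / 2431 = 21.89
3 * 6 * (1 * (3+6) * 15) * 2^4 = 38880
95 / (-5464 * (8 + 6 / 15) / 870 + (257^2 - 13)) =68875 / 47837852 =0.00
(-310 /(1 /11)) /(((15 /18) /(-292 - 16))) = 1260336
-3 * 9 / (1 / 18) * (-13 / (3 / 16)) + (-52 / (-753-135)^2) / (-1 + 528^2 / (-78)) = 308732519527081 / 9162289872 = 33696.00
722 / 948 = 361 / 474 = 0.76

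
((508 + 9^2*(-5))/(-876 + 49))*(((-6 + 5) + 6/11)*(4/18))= 1030/81873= 0.01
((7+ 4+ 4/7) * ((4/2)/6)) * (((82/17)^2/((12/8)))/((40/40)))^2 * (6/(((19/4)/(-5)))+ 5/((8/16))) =5425461120/1586899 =3418.91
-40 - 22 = -62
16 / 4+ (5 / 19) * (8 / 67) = 5132 / 1273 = 4.03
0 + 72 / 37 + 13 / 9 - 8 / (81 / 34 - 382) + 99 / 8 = 542805701 / 34384248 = 15.79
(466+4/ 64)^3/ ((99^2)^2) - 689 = -270679366331551/ 393460125696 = -687.95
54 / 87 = 18 / 29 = 0.62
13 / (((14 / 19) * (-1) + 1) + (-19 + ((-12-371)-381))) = -19 / 1144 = -0.02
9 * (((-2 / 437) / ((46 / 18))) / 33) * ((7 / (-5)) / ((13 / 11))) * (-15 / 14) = -0.00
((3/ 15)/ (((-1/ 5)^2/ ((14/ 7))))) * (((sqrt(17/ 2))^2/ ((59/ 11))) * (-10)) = -9350/ 59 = -158.47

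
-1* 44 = -44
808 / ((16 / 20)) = 1010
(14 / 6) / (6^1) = 7 / 18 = 0.39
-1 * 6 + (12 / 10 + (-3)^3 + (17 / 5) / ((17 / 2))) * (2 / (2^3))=-247 / 20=-12.35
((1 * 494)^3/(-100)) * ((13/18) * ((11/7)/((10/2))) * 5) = -2154898889/1575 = -1368189.77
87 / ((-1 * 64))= -1.36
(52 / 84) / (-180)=-13 / 3780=-0.00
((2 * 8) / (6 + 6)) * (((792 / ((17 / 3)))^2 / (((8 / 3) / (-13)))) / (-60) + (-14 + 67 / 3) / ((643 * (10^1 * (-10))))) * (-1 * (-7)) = 123872947093 / 8362215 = 14813.41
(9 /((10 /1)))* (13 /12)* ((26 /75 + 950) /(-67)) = -231647 /16750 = -13.83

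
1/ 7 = 0.14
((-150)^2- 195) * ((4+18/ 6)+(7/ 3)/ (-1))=104090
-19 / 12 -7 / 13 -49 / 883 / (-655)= -191431171 / 90224940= -2.12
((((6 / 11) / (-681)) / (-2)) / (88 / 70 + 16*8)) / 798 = 5 / 1287792792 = 0.00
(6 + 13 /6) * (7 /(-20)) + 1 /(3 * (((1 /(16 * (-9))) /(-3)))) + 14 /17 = 289609 /2040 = 141.97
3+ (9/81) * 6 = 11/3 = 3.67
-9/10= -0.90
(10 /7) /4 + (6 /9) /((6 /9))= 19 /14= 1.36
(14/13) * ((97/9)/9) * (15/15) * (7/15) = 9506/15795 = 0.60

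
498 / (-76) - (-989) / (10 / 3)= 27564 / 95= 290.15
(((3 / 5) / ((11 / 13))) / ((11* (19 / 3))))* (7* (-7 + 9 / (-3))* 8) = -13104 / 2299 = -5.70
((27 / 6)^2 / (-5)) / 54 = -3 / 40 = -0.08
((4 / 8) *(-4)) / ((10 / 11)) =-11 / 5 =-2.20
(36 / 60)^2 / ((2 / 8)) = 36 / 25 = 1.44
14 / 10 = 7 / 5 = 1.40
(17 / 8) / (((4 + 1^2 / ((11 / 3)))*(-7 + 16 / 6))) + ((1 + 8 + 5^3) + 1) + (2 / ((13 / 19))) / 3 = 1992245 / 14664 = 135.86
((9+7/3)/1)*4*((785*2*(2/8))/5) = 10676/3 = 3558.67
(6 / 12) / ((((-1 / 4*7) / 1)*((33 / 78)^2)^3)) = -617831552 / 12400927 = -49.82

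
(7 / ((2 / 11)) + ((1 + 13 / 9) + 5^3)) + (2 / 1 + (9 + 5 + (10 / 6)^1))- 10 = 3125 / 18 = 173.61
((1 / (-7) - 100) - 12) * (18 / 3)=-4710 / 7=-672.86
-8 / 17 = -0.47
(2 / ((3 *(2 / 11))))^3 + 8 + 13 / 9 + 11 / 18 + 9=3691 / 54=68.35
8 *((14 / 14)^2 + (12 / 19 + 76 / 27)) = 18248 / 513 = 35.57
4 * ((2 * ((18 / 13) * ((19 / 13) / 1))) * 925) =2530800 / 169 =14975.15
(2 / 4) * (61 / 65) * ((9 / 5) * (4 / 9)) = 122 / 325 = 0.38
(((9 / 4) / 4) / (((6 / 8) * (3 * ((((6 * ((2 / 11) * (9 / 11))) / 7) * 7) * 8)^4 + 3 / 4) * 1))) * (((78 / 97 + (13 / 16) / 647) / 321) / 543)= 0.00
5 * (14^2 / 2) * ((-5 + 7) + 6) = 3920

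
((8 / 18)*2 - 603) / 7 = -5419 / 63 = -86.02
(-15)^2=225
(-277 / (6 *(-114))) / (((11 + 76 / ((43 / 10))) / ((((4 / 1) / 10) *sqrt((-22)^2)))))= 131021 / 1054215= 0.12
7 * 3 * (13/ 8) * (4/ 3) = 91/ 2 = 45.50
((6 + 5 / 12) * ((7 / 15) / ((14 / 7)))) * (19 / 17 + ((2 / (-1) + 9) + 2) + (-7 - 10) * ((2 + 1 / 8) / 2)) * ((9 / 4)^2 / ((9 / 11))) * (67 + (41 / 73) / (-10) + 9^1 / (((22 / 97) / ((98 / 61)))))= -9619.36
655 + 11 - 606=60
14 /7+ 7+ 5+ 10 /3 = 52 /3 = 17.33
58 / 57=1.02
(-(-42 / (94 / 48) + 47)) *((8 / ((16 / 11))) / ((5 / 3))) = -39633 / 470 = -84.33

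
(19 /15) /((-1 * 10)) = -19 /150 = -0.13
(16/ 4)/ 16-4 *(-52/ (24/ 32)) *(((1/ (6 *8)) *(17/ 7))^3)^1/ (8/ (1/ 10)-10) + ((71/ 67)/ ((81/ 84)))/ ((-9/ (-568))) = 69.61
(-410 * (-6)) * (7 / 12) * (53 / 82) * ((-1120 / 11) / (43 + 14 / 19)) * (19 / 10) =-37500680 / 9141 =-4102.47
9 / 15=3 / 5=0.60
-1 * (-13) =13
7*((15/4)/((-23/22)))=-1155/46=-25.11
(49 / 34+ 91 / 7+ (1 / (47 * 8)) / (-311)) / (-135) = -0.11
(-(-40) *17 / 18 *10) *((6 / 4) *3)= 1700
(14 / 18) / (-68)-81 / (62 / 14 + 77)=-58499 / 58140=-1.01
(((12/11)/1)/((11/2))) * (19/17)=456/2057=0.22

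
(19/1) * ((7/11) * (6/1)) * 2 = 1596/11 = 145.09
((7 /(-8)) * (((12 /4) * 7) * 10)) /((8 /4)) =-735 /8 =-91.88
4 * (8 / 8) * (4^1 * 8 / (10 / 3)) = 38.40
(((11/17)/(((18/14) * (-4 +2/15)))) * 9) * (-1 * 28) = 16170/493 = 32.80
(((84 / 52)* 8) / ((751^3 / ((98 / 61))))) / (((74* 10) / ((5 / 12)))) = 343 / 12427813359091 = 0.00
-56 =-56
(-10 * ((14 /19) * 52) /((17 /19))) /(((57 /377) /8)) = -21956480 /969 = -22658.91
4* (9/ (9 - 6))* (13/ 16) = 39/ 4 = 9.75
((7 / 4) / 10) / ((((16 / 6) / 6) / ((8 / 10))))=63 / 200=0.32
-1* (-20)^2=-400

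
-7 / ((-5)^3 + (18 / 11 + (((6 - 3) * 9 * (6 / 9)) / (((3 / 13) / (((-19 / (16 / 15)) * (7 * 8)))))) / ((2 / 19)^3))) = 616 / 5870320301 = 0.00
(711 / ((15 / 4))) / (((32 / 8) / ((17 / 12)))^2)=22831 / 960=23.78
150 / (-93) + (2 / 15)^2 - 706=-4935476 / 6975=-707.60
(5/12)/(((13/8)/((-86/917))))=-860/35763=-0.02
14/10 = 7/5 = 1.40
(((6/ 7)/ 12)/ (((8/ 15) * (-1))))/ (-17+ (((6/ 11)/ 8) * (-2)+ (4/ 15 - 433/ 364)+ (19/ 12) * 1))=10725/ 1319392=0.01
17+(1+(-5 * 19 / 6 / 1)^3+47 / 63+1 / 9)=-5973113 / 1512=-3950.47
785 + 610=1395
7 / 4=1.75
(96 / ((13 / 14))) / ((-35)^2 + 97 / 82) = 110208 / 1307111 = 0.08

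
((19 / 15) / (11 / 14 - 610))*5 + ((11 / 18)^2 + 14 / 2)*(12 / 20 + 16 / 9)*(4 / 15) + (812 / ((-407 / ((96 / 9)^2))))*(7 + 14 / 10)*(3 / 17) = -356875464652919 / 1075496451975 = -331.82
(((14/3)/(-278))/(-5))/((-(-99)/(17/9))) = 119/1857735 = 0.00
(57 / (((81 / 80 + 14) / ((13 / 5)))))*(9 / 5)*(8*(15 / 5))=426.46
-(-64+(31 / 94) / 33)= 198497 / 3102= 63.99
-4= -4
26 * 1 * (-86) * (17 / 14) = -19006 / 7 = -2715.14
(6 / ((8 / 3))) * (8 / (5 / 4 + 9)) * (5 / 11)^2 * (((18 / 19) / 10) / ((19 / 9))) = 29160 / 1790921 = 0.02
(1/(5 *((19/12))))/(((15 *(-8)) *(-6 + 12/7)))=7/28500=0.00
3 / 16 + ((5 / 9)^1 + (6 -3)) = 539 / 144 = 3.74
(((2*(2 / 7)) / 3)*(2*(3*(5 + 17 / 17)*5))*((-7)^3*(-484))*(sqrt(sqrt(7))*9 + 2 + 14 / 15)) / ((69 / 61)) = 1018459904 / 69 + 1041606720*7^(1 / 4) / 23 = 88423465.74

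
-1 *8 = -8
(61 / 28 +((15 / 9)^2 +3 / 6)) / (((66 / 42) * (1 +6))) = 125 / 252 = 0.50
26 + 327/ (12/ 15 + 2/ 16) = 14042/ 37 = 379.51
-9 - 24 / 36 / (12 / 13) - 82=-1651 / 18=-91.72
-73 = -73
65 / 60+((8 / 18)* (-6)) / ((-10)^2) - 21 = -5983 / 300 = -19.94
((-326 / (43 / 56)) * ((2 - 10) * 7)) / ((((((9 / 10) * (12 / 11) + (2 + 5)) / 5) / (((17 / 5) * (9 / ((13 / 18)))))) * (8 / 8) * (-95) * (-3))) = 10323548928 / 4662619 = 2214.11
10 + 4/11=114/11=10.36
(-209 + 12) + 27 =-170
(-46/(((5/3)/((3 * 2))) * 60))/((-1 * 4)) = 69/100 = 0.69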